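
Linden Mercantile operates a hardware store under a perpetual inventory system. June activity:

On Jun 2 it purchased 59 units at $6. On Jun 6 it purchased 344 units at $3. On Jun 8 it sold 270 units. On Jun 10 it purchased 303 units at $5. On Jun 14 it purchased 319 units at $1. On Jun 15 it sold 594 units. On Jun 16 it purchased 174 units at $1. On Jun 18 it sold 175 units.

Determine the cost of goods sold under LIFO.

Jun 8, 270 sold [LIFO — newest first]: 270 @ $3 = $810
Jun 15, 594 sold [LIFO — newest first]: 319 @ $1 + 275 @ $5 = $1,694
Jun 18, 175 sold [LIFO — newest first]: 174 @ $1 + 1 @ $5 = $179
Total COGS = $810 + $1,694 + $179 = $2,683
Ending inventory: 59 @ $6 + 74 @ $3 + 27 @ $5 = $711

COGS = $2,683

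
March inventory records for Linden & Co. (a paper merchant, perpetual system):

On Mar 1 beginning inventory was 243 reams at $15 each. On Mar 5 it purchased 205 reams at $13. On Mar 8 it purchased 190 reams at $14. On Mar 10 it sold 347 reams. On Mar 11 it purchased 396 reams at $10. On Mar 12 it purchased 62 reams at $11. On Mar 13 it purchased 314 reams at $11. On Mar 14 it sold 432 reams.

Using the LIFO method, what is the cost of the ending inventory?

Mar 10, 347 sold [LIFO — newest first]: 190 @ $14 + 157 @ $13 = $4,701
Mar 14, 432 sold [LIFO — newest first]: 314 @ $11 + 62 @ $11 + 56 @ $10 = $4,696
Total COGS = $4,701 + $4,696 = $9,397
Ending inventory: 243 @ $15 + 48 @ $13 + 340 @ $10 = $7,669
Check: goods available $17,066 = COGS $9,397 + ending $7,669

Ending inventory = $7,669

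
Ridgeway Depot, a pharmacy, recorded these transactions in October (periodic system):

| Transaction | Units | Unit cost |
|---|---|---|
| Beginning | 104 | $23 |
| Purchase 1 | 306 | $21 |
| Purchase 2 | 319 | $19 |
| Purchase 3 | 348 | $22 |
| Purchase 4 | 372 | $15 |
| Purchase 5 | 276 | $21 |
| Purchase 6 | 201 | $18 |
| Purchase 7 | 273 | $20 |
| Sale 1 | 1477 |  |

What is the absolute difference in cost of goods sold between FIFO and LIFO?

$460

FIFO COGS: 104 @ $23 + 306 @ $21 + 319 @ $19 + 348 @ $22 + 372 @ $15 + 28 @ $21 = $28,703
LIFO COGS: 273 @ $20 + 201 @ $18 + 276 @ $21 + 372 @ $15 + 348 @ $22 + 7 @ $19 = $28,243
Difference = |$28,703 − $28,243| = $460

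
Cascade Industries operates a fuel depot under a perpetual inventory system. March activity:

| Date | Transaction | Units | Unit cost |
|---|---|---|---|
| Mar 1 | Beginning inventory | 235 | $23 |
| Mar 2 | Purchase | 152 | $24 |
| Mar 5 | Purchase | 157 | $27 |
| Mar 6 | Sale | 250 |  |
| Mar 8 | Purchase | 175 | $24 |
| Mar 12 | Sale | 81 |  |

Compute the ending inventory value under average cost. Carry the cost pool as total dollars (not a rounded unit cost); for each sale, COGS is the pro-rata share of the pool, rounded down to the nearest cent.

After Mar 1: 235 on hand, pool $5,405.00 (≈ $23.0000 each)
After Mar 2: 387 on hand, pool $9,053.00 (≈ $23.3928 each)
After Mar 5: 544 on hand, pool $13,292.00 (≈ $24.4338 each)
Mar 6, sell 250: 250/544 × $13,292.00 → $6,108.45
After Mar 8: 469 on hand, pool $11,383.55 (≈ $24.2720 each)
Mar 12, sell 81: 81/469 × $11,383.55 → $1,966.02
Total COGS = $6,108.45 + $1,966.02 = $8,074.47
Ending inventory (cost pool remaining) = $9,417.53

Ending inventory = $9,417.53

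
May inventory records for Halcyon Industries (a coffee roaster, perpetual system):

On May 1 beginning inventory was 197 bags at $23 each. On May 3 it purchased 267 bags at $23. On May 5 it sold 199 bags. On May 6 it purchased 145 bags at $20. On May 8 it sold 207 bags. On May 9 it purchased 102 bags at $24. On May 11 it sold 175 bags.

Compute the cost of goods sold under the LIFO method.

May 5, 199 sold [LIFO — newest first]: 199 @ $23 = $4,577
May 8, 207 sold [LIFO — newest first]: 145 @ $20 + 62 @ $23 = $4,326
May 11, 175 sold [LIFO — newest first]: 102 @ $24 + 6 @ $23 + 67 @ $23 = $4,127
Total COGS = $4,577 + $4,326 + $4,127 = $13,030
Ending inventory: 130 @ $23 = $2,990

COGS = $13,030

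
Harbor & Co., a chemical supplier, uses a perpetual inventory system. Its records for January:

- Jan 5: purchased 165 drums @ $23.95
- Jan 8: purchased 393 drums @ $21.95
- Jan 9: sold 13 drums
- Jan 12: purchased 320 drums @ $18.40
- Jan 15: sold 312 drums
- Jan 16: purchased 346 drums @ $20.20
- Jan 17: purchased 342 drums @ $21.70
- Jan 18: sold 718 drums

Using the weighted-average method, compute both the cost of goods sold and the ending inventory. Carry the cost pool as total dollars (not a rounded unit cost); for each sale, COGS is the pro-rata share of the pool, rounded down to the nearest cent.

After Jan 5: 165 on hand, pool $3,951.75 (≈ $23.9500 each)
After Jan 8: 558 on hand, pool $12,578.10 (≈ $22.5414 each)
Jan 9, sell 13: 13/558 × $12,578.10 → $293.03
After Jan 12: 865 on hand, pool $18,173.07 (≈ $21.0093 each)
Jan 15, sell 312: 312/865 × $18,173.07 → $6,554.91
After Jan 16: 899 on hand, pool $18,607.36 (≈ $20.6978 each)
After Jan 17: 1241 on hand, pool $26,028.76 (≈ $20.9740 each)
Jan 18, sell 718: 718/1241 × $26,028.76 → $15,059.34
Total COGS = $293.03 + $6,554.91 + $15,059.34 = $21,907.28
Ending inventory (cost pool remaining) = $10,969.42

COGS = $21,907.28; ending inventory = $10,969.42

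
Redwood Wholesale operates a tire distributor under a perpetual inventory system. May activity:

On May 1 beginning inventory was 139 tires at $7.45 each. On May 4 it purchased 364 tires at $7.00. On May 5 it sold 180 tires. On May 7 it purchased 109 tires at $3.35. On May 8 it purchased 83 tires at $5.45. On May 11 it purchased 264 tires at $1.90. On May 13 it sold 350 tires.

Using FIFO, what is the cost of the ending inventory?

Ending inventory = $1,228.65

May 5, 180 sold [FIFO — oldest first]: 139 @ $7.45 + 41 @ $7.00 = $1,322.55
May 13, 350 sold [FIFO — oldest first]: 323 @ $7.00 + 27 @ $3.35 = $2,351.45
Total COGS = $1,322.55 + $2,351.45 = $3,674.00
Ending inventory: 82 @ $3.35 + 83 @ $5.45 + 264 @ $1.90 = $1,228.65
Check: goods available $4,902.65 = COGS $3,674.00 + ending $1,228.65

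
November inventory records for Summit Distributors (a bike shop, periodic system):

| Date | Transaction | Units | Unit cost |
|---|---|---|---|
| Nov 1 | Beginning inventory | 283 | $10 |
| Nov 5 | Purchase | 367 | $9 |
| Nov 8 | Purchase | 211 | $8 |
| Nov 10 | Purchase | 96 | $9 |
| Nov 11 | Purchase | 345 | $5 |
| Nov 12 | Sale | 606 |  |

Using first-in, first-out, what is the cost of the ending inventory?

Ending inventory = $4,673

Nov 12, 606 sold [FIFO — oldest first]: 283 @ $10 + 323 @ $9 = $5,737
Ending inventory: 44 @ $9 + 211 @ $8 + 96 @ $9 + 345 @ $5 = $4,673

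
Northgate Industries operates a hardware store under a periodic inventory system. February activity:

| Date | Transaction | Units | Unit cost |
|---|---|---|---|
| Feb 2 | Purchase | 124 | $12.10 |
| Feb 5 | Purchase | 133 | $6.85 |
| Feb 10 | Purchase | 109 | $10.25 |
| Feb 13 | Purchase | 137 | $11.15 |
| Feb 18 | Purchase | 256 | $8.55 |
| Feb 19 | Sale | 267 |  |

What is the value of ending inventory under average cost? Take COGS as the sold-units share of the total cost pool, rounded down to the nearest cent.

Ending inventory = $4,696.40

Feb 19, sell 267: 267/759 × $7,245.05 → $2,548.65
Ending inventory (cost pool remaining) = $4,696.40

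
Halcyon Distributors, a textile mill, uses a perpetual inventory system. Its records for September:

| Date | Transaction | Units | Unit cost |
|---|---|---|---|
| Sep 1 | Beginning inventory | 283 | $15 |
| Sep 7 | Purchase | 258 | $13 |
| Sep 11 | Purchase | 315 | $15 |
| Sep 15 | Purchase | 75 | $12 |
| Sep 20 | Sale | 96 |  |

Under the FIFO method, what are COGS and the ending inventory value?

COGS = $1,440; ending inventory = $11,784

Sep 20, 96 sold [FIFO — oldest first]: 96 @ $15 = $1,440
Ending inventory: 187 @ $15 + 258 @ $13 + 315 @ $15 + 75 @ $12 = $11,784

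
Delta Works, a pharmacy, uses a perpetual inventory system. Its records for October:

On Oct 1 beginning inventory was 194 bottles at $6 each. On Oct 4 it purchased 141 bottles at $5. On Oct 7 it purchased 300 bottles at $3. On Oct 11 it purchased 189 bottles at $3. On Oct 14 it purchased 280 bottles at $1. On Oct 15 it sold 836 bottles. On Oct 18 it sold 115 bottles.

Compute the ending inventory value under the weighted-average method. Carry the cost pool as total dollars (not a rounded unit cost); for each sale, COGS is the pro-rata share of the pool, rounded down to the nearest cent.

Ending inventory = $501.14

After Oct 1: 194 on hand, pool $1,164.00 (≈ $6.0000 each)
After Oct 4: 335 on hand, pool $1,869.00 (≈ $5.5791 each)
After Oct 7: 635 on hand, pool $2,769.00 (≈ $4.3606 each)
After Oct 11: 824 on hand, pool $3,336.00 (≈ $4.0485 each)
After Oct 14: 1104 on hand, pool $3,616.00 (≈ $3.2754 each)
Oct 15, sell 836: 836/1104 × $3,616.00 → $2,738.20
Oct 18, sell 115: 115/268 × $877.80 → $376.66
Total COGS = $2,738.20 + $376.66 = $3,114.86
Ending inventory (cost pool remaining) = $501.14
Check: goods available $3,616.00 = COGS $3,114.86 + ending $501.14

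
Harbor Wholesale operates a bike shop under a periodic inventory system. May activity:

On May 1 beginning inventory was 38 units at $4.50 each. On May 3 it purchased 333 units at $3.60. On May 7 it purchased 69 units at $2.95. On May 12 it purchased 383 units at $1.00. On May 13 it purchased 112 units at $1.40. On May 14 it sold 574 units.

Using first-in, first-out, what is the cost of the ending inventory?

May 14, 574 sold [FIFO — oldest first]: 38 @ $4.50 + 333 @ $3.60 + 69 @ $2.95 + 134 @ $1.00 = $1,707.35
Ending inventory: 249 @ $1.00 + 112 @ $1.40 = $405.80

Ending inventory = $405.80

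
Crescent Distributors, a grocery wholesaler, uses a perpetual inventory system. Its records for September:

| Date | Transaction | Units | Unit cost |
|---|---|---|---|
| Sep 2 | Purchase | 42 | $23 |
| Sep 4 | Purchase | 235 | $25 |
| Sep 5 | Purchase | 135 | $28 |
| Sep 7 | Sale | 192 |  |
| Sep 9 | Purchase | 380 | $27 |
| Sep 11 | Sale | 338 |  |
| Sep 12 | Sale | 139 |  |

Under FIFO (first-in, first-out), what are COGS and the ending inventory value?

Sep 7, 192 sold [FIFO — oldest first]: 42 @ $23 + 150 @ $25 = $4,716
Sep 11, 338 sold [FIFO — oldest first]: 85 @ $25 + 135 @ $28 + 118 @ $27 = $9,091
Sep 12, 139 sold [FIFO — oldest first]: 139 @ $27 = $3,753
Total COGS = $4,716 + $9,091 + $3,753 = $17,560
Ending inventory: 123 @ $27 = $3,321

COGS = $17,560; ending inventory = $3,321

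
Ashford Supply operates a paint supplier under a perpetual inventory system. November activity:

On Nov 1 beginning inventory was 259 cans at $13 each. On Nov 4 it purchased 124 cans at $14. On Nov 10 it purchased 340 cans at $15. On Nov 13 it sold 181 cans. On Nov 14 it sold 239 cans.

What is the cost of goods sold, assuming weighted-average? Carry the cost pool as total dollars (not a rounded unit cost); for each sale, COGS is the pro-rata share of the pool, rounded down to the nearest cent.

After Nov 1: 259 on hand, pool $3,367.00 (≈ $13.0000 each)
After Nov 4: 383 on hand, pool $5,103.00 (≈ $13.3238 each)
After Nov 10: 723 on hand, pool $10,203.00 (≈ $14.1120 each)
Nov 13, sell 181: 181/723 × $10,203.00 → $2,554.27
Nov 14, sell 239: 239/542 × $7,648.73 → $3,372.77
Total COGS = $2,554.27 + $3,372.77 = $5,927.04
Ending inventory (cost pool remaining) = $4,275.96
Check: goods available $10,203.00 = COGS $5,927.04 + ending $4,275.96

COGS = $5,927.04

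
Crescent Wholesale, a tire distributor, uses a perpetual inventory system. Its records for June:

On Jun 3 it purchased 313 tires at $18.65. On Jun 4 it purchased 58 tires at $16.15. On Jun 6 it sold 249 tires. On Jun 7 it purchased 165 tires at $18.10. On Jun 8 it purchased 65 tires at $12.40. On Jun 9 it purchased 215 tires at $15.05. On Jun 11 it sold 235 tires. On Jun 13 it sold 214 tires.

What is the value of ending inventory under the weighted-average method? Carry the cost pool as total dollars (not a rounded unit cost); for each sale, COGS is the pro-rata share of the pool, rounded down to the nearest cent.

After Jun 3: 313 on hand, pool $5,837.45 (≈ $18.6500 each)
After Jun 4: 371 on hand, pool $6,774.15 (≈ $18.2592 each)
Jun 6, sell 249: 249/371 × $6,774.15 → $4,546.53
After Jun 7: 287 on hand, pool $5,214.12 (≈ $18.1677 each)
After Jun 8: 352 on hand, pool $6,020.12 (≈ $17.1026 each)
After Jun 9: 567 on hand, pool $9,255.87 (≈ $16.3243 each)
Jun 11, sell 235: 235/567 × $9,255.87 → $3,836.20
Jun 13, sell 214: 214/332 × $5,419.67 → $3,493.40
Total COGS = $4,546.53 + $3,836.20 + $3,493.40 = $11,876.13
Ending inventory (cost pool remaining) = $1,926.27
Check: goods available $13,802.40 = COGS $11,876.13 + ending $1,926.27

Ending inventory = $1,926.27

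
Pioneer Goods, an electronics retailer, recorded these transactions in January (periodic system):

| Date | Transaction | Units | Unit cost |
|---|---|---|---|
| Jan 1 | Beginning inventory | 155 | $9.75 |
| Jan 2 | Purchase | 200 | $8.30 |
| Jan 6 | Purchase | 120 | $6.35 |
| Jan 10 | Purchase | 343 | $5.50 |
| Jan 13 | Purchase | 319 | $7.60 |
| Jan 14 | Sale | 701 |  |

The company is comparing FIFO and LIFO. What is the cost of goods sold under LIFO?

COGS = $4,558.55

FIFO COGS: 155 @ $9.75 + 200 @ $8.30 + 120 @ $6.35 + 226 @ $5.50 = $5,176.25
LIFO COGS: 319 @ $7.60 + 343 @ $5.50 + 39 @ $6.35 = $4,558.55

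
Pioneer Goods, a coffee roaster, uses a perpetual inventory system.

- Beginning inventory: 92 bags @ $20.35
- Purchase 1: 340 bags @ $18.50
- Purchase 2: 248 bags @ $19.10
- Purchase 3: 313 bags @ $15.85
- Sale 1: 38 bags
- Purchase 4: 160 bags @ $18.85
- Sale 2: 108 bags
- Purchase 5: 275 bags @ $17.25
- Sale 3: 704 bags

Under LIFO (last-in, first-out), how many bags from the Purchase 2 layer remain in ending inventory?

146

Sale 1 (38) [LIFO — newest first]: 38 @ $15.85 = $602.30
Sale 2 (108) [LIFO — newest first]: 108 @ $18.85 = $2,035.80
Sale 3 (704) [LIFO — newest first]: 275 @ $17.25 + 52 @ $18.85 + 275 @ $15.85 + 102 @ $19.10 = $12,030.90
Total COGS = $602.30 + $2,035.80 + $12,030.90 = $14,669.00
Ending inventory: 92 @ $20.35 + 340 @ $18.50 + 146 @ $19.10 = $10,950.80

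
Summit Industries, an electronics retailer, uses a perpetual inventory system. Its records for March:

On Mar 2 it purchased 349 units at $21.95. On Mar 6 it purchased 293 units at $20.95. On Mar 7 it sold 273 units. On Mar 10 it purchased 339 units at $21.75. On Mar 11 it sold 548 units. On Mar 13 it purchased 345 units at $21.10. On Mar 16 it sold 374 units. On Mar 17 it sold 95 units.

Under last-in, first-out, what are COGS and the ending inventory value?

Mar 7, 273 sold [LIFO — newest first]: 273 @ $20.95 = $5,719.35
Mar 11, 548 sold [LIFO — newest first]: 339 @ $21.75 + 20 @ $20.95 + 189 @ $21.95 = $11,940.80
Mar 16, 374 sold [LIFO — newest first]: 345 @ $21.10 + 29 @ $21.95 = $7,916.05
Mar 17, 95 sold [LIFO — newest first]: 95 @ $21.95 = $2,085.25
Total COGS = $5,719.35 + $11,940.80 + $7,916.05 + $2,085.25 = $27,661.45
Ending inventory: 36 @ $21.95 = $790.20

COGS = $27,661.45; ending inventory = $790.20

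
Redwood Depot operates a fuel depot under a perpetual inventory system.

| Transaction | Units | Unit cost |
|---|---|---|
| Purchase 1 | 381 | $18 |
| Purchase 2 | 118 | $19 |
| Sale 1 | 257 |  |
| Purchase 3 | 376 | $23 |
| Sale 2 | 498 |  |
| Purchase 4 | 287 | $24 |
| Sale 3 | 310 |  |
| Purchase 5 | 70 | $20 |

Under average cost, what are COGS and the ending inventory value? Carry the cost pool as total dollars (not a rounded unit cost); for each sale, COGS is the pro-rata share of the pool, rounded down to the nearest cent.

After Purchase 1: 381 on hand, pool $6,858.00 (≈ $18.0000 each)
After Purchase 2: 499 on hand, pool $9,100.00 (≈ $18.2365 each)
Sale 1, sell 257: 257/499 × $9,100.00 → $4,686.77
After Purchase 3: 618 on hand, pool $13,061.23 (≈ $21.1347 each)
Sale 2, sell 498: 498/618 × $13,061.23 → $10,525.06
After Purchase 4: 407 on hand, pool $9,424.17 (≈ $23.1552 each)
Sale 3, sell 310: 310/407 × $9,424.17 → $7,178.11
After Purchase 5: 167 on hand, pool $3,646.06 (≈ $21.8327 each)
Total COGS = $4,686.77 + $10,525.06 + $7,178.11 = $22,389.94
Ending inventory (cost pool remaining) = $3,646.06
Check: goods available $26,036.00 = COGS $22,389.94 + ending $3,646.06

COGS = $22,389.94; ending inventory = $3,646.06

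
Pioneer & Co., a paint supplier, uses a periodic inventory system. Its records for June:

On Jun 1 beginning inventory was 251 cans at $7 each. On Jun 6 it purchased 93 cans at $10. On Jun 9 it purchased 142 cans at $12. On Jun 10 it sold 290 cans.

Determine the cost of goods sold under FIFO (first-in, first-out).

Jun 10, 290 sold [FIFO — oldest first]: 251 @ $7 + 39 @ $10 = $2,147
Ending inventory: 54 @ $10 + 142 @ $12 = $2,244
Check: goods available $4,391 = COGS $2,147 + ending $2,244

COGS = $2,147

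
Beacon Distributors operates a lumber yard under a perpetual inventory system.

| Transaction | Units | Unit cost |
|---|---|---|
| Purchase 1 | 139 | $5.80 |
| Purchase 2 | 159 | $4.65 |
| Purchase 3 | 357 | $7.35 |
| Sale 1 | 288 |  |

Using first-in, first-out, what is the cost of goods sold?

Sale 1 (288) [FIFO — oldest first]: 139 @ $5.80 + 149 @ $4.65 = $1,499.05
Ending inventory: 10 @ $4.65 + 357 @ $7.35 = $2,670.45
Check: goods available $4,169.50 = COGS $1,499.05 + ending $2,670.45

COGS = $1,499.05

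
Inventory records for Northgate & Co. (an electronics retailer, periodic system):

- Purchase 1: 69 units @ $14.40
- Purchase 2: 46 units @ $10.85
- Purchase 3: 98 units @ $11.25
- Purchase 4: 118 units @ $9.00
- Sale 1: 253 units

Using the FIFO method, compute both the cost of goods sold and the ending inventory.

Sale 1 (253) [FIFO — oldest first]: 69 @ $14.40 + 46 @ $10.85 + 98 @ $11.25 + 40 @ $9.00 = $2,955.20
Ending inventory: 78 @ $9.00 = $702.00

COGS = $2,955.20; ending inventory = $702.00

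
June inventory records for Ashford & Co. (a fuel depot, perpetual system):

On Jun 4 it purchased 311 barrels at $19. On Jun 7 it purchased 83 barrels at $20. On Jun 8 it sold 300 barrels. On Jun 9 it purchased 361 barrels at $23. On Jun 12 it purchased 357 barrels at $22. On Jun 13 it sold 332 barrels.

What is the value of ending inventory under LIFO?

Ending inventory = $10,639

Jun 8, 300 sold [LIFO — newest first]: 83 @ $20 + 217 @ $19 = $5,783
Jun 13, 332 sold [LIFO — newest first]: 332 @ $22 = $7,304
Total COGS = $5,783 + $7,304 = $13,087
Ending inventory: 94 @ $19 + 361 @ $23 + 25 @ $22 = $10,639
Check: goods available $23,726 = COGS $13,087 + ending $10,639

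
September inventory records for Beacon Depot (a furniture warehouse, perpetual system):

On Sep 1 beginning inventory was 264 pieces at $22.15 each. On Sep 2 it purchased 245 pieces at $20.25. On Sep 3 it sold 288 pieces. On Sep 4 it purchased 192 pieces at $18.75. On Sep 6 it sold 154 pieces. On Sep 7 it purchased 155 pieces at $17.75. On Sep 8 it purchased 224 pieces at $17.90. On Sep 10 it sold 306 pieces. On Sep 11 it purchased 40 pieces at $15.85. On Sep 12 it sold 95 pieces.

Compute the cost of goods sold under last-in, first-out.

COGS = $15,876.55

Sep 3, 288 sold [LIFO — newest first]: 245 @ $20.25 + 43 @ $22.15 = $5,913.70
Sep 6, 154 sold [LIFO — newest first]: 154 @ $18.75 = $2,887.50
Sep 10, 306 sold [LIFO — newest first]: 224 @ $17.90 + 82 @ $17.75 = $5,465.10
Sep 12, 95 sold [LIFO — newest first]: 40 @ $15.85 + 55 @ $17.75 = $1,610.25
Total COGS = $5,913.70 + $2,887.50 + $5,465.10 + $1,610.25 = $15,876.55
Ending inventory: 221 @ $22.15 + 38 @ $18.75 + 18 @ $17.75 = $5,927.15
Check: goods available $21,803.70 = COGS $15,876.55 + ending $5,927.15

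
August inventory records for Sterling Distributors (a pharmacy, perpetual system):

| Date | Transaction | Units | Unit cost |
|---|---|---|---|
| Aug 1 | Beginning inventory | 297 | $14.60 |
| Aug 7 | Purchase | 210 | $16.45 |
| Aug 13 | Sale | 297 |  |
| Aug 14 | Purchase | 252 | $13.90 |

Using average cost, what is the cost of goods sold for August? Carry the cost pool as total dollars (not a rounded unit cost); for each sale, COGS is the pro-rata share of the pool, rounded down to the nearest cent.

After Aug 1: 297 on hand, pool $4,336.20 (≈ $14.6000 each)
After Aug 7: 507 on hand, pool $7,790.70 (≈ $15.3663 each)
Aug 13, sell 297: 297/507 × $7,790.70 → $4,563.78
After Aug 14: 462 on hand, pool $6,729.72 (≈ $14.5665 each)
Ending inventory (cost pool remaining) = $6,729.72
Check: goods available $11,293.50 = COGS $4,563.78 + ending $6,729.72

COGS = $4,563.78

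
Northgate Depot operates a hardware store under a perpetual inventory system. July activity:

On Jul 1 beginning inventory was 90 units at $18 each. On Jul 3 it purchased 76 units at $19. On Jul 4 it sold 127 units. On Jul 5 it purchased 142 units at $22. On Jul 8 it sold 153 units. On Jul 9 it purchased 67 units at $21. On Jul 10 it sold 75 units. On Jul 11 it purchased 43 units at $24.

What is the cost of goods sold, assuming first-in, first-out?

Jul 4, 127 sold [FIFO — oldest first]: 90 @ $18 + 37 @ $19 = $2,323
Jul 8, 153 sold [FIFO — oldest first]: 39 @ $19 + 114 @ $22 = $3,249
Jul 10, 75 sold [FIFO — oldest first]: 28 @ $22 + 47 @ $21 = $1,603
Total COGS = $2,323 + $3,249 + $1,603 = $7,175
Ending inventory: 20 @ $21 + 43 @ $24 = $1,452
Check: goods available $8,627 = COGS $7,175 + ending $1,452

COGS = $7,175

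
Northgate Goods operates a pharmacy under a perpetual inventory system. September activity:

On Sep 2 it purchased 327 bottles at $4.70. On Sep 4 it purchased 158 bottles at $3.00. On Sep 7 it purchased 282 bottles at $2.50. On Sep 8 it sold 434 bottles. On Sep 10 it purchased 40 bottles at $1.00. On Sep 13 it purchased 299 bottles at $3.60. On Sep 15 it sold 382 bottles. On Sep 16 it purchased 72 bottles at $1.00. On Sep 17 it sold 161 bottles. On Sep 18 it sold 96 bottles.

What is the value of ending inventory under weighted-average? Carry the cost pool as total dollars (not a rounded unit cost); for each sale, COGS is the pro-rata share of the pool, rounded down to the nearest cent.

Ending inventory = $308.23

After Sep 2: 327 on hand, pool $1,536.90 (≈ $4.7000 each)
After Sep 4: 485 on hand, pool $2,010.90 (≈ $4.1462 each)
After Sep 7: 767 on hand, pool $2,715.90 (≈ $3.5409 each)
Sep 8, sell 434: 434/767 × $2,715.90 → $1,536.76
After Sep 10: 373 on hand, pool $1,219.14 (≈ $3.2685 each)
After Sep 13: 672 on hand, pool $2,295.54 (≈ $3.4160 each)
Sep 15, sell 382: 382/672 × $2,295.54 → $1,304.90
After Sep 16: 362 on hand, pool $1,062.64 (≈ $2.9355 each)
Sep 17, sell 161: 161/362 × $1,062.64 → $472.61
Sep 18, sell 96: 96/201 × $590.03 → $281.80
Total COGS = $1,536.76 + $1,304.90 + $472.61 + $281.80 = $3,596.07
Ending inventory (cost pool remaining) = $308.23
Check: goods available $3,904.30 = COGS $3,596.07 + ending $308.23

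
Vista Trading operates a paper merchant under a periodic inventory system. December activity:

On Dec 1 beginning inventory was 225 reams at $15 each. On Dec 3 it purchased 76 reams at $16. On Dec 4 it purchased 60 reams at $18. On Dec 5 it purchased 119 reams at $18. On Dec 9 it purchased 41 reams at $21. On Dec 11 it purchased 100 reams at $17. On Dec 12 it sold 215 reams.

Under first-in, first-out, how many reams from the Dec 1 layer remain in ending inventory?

Dec 12, 215 sold [FIFO — oldest first]: 215 @ $15 = $3,225
Ending inventory: 10 @ $15 + 76 @ $16 + 60 @ $18 + 119 @ $18 + 41 @ $21 + 100 @ $17 = $7,149

10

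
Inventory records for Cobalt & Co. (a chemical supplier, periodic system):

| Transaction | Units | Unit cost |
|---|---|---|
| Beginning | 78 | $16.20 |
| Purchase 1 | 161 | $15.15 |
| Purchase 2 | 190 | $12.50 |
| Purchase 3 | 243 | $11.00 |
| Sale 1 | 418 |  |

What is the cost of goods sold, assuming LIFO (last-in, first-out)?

Sale 1 (418) [LIFO — newest first]: 243 @ $11.00 + 175 @ $12.50 = $4,860.50
Ending inventory: 78 @ $16.20 + 161 @ $15.15 + 15 @ $12.50 = $3,890.25

COGS = $4,860.50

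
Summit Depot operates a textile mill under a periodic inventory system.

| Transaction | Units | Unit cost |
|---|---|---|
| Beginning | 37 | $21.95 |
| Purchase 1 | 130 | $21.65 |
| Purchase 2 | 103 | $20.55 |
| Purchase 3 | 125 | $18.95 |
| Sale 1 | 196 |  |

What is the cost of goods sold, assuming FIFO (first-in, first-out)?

COGS = $4,222.60

Sale 1 (196) [FIFO — oldest first]: 37 @ $21.95 + 130 @ $21.65 + 29 @ $20.55 = $4,222.60
Ending inventory: 74 @ $20.55 + 125 @ $18.95 = $3,889.45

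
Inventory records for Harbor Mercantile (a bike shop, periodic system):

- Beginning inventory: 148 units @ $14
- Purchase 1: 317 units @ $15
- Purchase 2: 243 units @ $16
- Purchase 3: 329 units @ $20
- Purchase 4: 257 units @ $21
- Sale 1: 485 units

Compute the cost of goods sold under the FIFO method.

Sale 1 (485) [FIFO — oldest first]: 148 @ $14 + 317 @ $15 + 20 @ $16 = $7,147
Ending inventory: 223 @ $16 + 329 @ $20 + 257 @ $21 = $15,545

COGS = $7,147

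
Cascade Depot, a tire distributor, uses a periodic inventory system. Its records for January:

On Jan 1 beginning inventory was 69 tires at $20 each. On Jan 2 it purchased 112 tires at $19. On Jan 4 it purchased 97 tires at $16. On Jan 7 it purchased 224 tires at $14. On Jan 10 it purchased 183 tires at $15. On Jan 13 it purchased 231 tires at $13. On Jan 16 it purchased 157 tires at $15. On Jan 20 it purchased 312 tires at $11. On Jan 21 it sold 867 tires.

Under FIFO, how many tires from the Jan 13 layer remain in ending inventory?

Jan 21, 867 sold [FIFO — oldest first]: 69 @ $20 + 112 @ $19 + 97 @ $16 + 224 @ $14 + 183 @ $15 + 182 @ $13 = $13,307
Ending inventory: 49 @ $13 + 157 @ $15 + 312 @ $11 = $6,424

49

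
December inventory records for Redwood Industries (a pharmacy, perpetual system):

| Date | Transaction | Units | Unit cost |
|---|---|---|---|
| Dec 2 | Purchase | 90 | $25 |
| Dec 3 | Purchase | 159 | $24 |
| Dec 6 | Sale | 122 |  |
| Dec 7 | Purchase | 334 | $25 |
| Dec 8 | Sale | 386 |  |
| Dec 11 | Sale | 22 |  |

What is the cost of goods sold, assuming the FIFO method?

Dec 6, 122 sold [FIFO — oldest first]: 90 @ $25 + 32 @ $24 = $3,018
Dec 8, 386 sold [FIFO — oldest first]: 127 @ $24 + 259 @ $25 = $9,523
Dec 11, 22 sold [FIFO — oldest first]: 22 @ $25 = $550
Total COGS = $3,018 + $9,523 + $550 = $13,091
Ending inventory: 53 @ $25 = $1,325

COGS = $13,091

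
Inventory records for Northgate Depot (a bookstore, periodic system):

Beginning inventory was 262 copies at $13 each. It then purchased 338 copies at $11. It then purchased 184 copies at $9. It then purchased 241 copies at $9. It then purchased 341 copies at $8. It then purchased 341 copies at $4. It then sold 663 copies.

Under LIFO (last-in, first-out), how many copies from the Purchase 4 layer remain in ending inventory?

Sale 1 (663) [LIFO — newest first]: 341 @ $4 + 322 @ $8 = $3,940
Ending inventory: 262 @ $13 + 338 @ $11 + 184 @ $9 + 241 @ $9 + 19 @ $8 = $11,101

19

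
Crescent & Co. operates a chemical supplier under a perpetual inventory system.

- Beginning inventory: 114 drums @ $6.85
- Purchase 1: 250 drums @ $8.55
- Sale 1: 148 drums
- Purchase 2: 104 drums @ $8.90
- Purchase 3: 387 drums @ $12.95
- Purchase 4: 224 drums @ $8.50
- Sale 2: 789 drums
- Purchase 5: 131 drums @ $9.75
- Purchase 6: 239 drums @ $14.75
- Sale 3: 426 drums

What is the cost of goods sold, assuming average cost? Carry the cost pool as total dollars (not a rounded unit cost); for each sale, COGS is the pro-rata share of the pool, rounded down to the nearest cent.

After Beginning: 114 on hand, pool $780.90 (≈ $6.8500 each)
After Purchase 1: 364 on hand, pool $2,918.40 (≈ $8.0176 each)
Sale 1, sell 148: 148/364 × $2,918.40 → $1,186.60
After Purchase 2: 320 on hand, pool $2,657.40 (≈ $8.3044 each)
After Purchase 3: 707 on hand, pool $7,669.05 (≈ $10.8473 each)
After Purchase 4: 931 on hand, pool $9,573.05 (≈ $10.2825 each)
Sale 2, sell 789: 789/931 × $9,573.05 → $8,112.92
After Purchase 5: 273 on hand, pool $2,737.38 (≈ $10.0270 each)
After Purchase 6: 512 on hand, pool $6,262.63 (≈ $12.2317 each)
Sale 3, sell 426: 426/512 × $6,262.63 → $5,210.70
Total COGS = $1,186.60 + $8,112.92 + $5,210.70 = $14,510.22
Ending inventory (cost pool remaining) = $1,051.93
Check: goods available $15,562.15 = COGS $14,510.22 + ending $1,051.93

COGS = $14,510.22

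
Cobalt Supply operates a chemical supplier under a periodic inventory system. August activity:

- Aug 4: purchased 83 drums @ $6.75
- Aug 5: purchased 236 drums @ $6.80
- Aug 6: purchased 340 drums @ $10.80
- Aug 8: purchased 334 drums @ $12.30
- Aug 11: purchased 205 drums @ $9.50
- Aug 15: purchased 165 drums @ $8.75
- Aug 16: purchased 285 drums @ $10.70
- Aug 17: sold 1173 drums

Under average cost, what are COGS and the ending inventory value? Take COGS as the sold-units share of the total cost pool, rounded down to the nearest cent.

COGS = $11,663.09; ending inventory = $4,722.91

Aug 17, sell 1173: 1173/1648 × $16,386.00 → $11,663.09
Ending inventory (cost pool remaining) = $4,722.91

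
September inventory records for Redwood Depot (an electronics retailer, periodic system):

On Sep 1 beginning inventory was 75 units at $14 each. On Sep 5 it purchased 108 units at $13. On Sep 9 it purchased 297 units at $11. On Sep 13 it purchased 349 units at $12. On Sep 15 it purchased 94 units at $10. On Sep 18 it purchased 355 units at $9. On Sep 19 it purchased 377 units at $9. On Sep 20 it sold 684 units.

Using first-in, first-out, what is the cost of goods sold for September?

COGS = $8,169

Sep 20, 684 sold [FIFO — oldest first]: 75 @ $14 + 108 @ $13 + 297 @ $11 + 204 @ $12 = $8,169
Ending inventory: 145 @ $12 + 94 @ $10 + 355 @ $9 + 377 @ $9 = $9,268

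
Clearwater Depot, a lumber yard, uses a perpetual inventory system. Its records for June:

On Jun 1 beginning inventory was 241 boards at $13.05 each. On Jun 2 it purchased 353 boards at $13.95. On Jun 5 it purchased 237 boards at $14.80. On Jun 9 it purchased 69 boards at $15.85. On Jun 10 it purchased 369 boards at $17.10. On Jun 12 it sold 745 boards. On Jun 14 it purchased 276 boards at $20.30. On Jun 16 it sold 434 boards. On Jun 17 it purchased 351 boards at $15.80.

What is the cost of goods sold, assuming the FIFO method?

COGS = $17,441.55

Jun 12, 745 sold [FIFO — oldest first]: 241 @ $13.05 + 353 @ $13.95 + 151 @ $14.80 = $10,304.20
Jun 16, 434 sold [FIFO — oldest first]: 86 @ $14.80 + 69 @ $15.85 + 279 @ $17.10 = $7,137.35
Total COGS = $10,304.20 + $7,137.35 = $17,441.55
Ending inventory: 90 @ $17.10 + 276 @ $20.30 + 351 @ $15.80 = $12,687.60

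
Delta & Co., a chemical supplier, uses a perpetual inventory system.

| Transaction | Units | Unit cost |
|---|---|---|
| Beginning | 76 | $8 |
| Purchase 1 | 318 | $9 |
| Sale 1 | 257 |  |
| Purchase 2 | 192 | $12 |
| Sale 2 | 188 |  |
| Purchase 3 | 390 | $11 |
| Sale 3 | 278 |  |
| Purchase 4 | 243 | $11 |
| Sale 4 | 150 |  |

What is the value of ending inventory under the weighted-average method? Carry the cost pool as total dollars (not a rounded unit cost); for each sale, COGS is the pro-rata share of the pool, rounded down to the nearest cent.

Ending inventory = $3,790.57

After Beginning: 76 on hand, pool $608.00 (≈ $8.0000 each)
After Purchase 1: 394 on hand, pool $3,470.00 (≈ $8.8071 each)
Sale 1, sell 257: 257/394 × $3,470.00 → $2,263.42
After Purchase 2: 329 on hand, pool $3,510.58 (≈ $10.6705 each)
Sale 2, sell 188: 188/329 × $3,510.58 → $2,006.04
After Purchase 3: 531 on hand, pool $5,794.54 (≈ $10.9125 each)
Sale 3, sell 278: 278/531 × $5,794.54 → $3,033.67
After Purchase 4: 496 on hand, pool $5,433.87 (≈ $10.9554 each)
Sale 4, sell 150: 150/496 × $5,433.87 → $1,643.30
Total COGS = $2,263.42 + $2,006.04 + $3,033.67 + $1,643.30 = $8,946.43
Ending inventory (cost pool remaining) = $3,790.57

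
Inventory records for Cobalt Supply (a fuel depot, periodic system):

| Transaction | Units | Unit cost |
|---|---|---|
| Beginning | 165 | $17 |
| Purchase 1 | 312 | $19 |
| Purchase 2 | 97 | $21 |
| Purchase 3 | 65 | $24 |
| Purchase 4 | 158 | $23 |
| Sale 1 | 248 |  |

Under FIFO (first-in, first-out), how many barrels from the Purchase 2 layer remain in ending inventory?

Sale 1 (248) [FIFO — oldest first]: 165 @ $17 + 83 @ $19 = $4,382
Ending inventory: 229 @ $19 + 97 @ $21 + 65 @ $24 + 158 @ $23 = $11,582

97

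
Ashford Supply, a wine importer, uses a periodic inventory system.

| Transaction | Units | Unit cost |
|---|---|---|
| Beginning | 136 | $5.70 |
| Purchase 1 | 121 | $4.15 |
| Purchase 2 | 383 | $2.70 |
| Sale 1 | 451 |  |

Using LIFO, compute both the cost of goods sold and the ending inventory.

COGS = $1,316.30; ending inventory = $995.15

Sale 1 (451) [LIFO — newest first]: 383 @ $2.70 + 68 @ $4.15 = $1,316.30
Ending inventory: 136 @ $5.70 + 53 @ $4.15 = $995.15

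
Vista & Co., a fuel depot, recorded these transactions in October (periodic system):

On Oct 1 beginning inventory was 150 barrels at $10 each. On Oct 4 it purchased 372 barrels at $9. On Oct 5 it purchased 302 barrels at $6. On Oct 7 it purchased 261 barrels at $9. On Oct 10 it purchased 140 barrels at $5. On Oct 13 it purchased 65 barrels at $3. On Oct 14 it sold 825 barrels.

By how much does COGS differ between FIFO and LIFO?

$1,100

FIFO COGS: 150 @ $10 + 372 @ $9 + 302 @ $6 + 1 @ $9 = $6,669
LIFO COGS: 65 @ $3 + 140 @ $5 + 261 @ $9 + 302 @ $6 + 57 @ $9 = $5,569
Difference = |$6,669 − $5,569| = $1,100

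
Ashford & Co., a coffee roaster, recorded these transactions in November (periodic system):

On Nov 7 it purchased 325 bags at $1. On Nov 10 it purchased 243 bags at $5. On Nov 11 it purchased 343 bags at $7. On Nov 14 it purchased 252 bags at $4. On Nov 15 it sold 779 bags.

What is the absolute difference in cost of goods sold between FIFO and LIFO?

FIFO COGS: 325 @ $1 + 243 @ $5 + 211 @ $7 = $3,017
LIFO COGS: 252 @ $4 + 343 @ $7 + 184 @ $5 = $4,329
Difference = |$3,017 − $4,329| = $1,312

$1,312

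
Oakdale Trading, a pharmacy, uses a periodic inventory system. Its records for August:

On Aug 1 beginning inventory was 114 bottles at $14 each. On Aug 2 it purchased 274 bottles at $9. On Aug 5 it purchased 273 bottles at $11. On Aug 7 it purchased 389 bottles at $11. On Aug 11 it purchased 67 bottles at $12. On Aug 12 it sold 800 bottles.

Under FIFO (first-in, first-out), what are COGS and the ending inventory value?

Aug 12, 800 sold [FIFO — oldest first]: 114 @ $14 + 274 @ $9 + 273 @ $11 + 139 @ $11 = $8,594
Ending inventory: 250 @ $11 + 67 @ $12 = $3,554

COGS = $8,594; ending inventory = $3,554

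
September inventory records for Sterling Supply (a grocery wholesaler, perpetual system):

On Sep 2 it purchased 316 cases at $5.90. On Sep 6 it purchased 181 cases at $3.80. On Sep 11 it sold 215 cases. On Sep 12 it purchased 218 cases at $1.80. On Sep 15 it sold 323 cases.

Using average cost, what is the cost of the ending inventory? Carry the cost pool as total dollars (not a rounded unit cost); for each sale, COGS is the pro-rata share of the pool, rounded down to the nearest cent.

After Sep 2: 316 on hand, pool $1,864.40 (≈ $5.9000 each)
After Sep 6: 497 on hand, pool $2,552.20 (≈ $5.1352 each)
Sep 11, sell 215: 215/497 × $2,552.20 → $1,104.07
After Sep 12: 500 on hand, pool $1,840.53 (≈ $3.6811 each)
Sep 15, sell 323: 323/500 × $1,840.53 → $1,188.98
Total COGS = $1,104.07 + $1,188.98 = $2,293.05
Ending inventory (cost pool remaining) = $651.55

Ending inventory = $651.55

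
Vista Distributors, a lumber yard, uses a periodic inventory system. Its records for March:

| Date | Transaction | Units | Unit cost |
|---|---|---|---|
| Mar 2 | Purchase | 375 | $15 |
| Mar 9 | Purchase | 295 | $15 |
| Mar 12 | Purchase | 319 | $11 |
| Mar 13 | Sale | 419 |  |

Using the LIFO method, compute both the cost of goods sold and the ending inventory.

Mar 13, 419 sold [LIFO — newest first]: 319 @ $11 + 100 @ $15 = $5,009
Ending inventory: 375 @ $15 + 195 @ $15 = $8,550
Check: goods available $13,559 = COGS $5,009 + ending $8,550

COGS = $5,009; ending inventory = $8,550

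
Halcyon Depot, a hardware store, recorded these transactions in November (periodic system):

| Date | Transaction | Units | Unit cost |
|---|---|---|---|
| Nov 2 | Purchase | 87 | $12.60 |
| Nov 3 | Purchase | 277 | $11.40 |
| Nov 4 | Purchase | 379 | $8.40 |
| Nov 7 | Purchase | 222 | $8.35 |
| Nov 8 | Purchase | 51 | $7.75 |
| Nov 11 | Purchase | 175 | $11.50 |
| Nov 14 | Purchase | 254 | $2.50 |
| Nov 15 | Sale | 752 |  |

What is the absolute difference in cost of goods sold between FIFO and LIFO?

FIFO COGS: 87 @ $12.60 + 277 @ $11.40 + 379 @ $8.40 + 9 @ $8.35 = $7,512.75
LIFO COGS: 254 @ $2.50 + 175 @ $11.50 + 51 @ $7.75 + 222 @ $8.35 + 50 @ $8.40 = $5,316.45
Difference = |$7,512.75 − $5,316.45| = $2,196.30

$2,196.30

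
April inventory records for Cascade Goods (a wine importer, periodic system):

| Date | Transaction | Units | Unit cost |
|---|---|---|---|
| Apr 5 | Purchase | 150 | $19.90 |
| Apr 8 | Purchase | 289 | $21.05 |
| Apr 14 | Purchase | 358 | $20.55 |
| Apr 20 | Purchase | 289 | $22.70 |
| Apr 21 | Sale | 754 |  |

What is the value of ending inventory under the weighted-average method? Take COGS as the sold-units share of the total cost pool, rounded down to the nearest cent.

Apr 21, sell 754: 754/1086 × $22,985.65 → $15,958.72
Ending inventory (cost pool remaining) = $7,026.93

Ending inventory = $7,026.93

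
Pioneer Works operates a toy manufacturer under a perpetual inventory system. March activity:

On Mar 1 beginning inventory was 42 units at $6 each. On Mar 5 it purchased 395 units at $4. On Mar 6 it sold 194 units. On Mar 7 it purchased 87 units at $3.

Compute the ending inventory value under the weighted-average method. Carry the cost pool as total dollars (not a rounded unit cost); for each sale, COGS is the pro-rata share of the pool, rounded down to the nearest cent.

Ending inventory = $1,279.71

After Mar 1: 42 on hand, pool $252.00 (≈ $6.0000 each)
After Mar 5: 437 on hand, pool $1,832.00 (≈ $4.1922 each)
Mar 6, sell 194: 194/437 × $1,832.00 → $813.29
After Mar 7: 330 on hand, pool $1,279.71 (≈ $3.8779 each)
Ending inventory (cost pool remaining) = $1,279.71
Check: goods available $2,093.00 = COGS $813.29 + ending $1,279.71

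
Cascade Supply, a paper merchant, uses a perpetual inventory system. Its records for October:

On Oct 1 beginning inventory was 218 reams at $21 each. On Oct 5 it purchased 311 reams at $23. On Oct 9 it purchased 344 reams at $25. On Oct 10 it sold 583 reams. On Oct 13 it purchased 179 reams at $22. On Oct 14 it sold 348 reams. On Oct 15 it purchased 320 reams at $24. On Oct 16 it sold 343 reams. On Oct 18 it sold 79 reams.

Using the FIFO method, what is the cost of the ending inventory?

Oct 10, 583 sold [FIFO — oldest first]: 218 @ $21 + 311 @ $23 + 54 @ $25 = $13,081
Oct 14, 348 sold [FIFO — oldest first]: 290 @ $25 + 58 @ $22 = $8,526
Oct 16, 343 sold [FIFO — oldest first]: 121 @ $22 + 222 @ $24 = $7,990
Oct 18, 79 sold [FIFO — oldest first]: 79 @ $24 = $1,896
Total COGS = $13,081 + $8,526 + $7,990 + $1,896 = $31,493
Ending inventory: 19 @ $24 = $456
Check: goods available $31,949 = COGS $31,493 + ending $456

Ending inventory = $456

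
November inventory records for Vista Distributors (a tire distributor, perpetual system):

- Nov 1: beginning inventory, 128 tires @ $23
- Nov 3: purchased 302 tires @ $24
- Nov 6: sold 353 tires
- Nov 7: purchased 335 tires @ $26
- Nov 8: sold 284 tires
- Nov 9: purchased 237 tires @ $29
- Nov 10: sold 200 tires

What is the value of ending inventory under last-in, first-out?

Ending inventory = $4,170

Nov 6, 353 sold [LIFO — newest first]: 302 @ $24 + 51 @ $23 = $8,421
Nov 8, 284 sold [LIFO — newest first]: 284 @ $26 = $7,384
Nov 10, 200 sold [LIFO — newest first]: 200 @ $29 = $5,800
Total COGS = $8,421 + $7,384 + $5,800 = $21,605
Ending inventory: 77 @ $23 + 51 @ $26 + 37 @ $29 = $4,170
Check: goods available $25,775 = COGS $21,605 + ending $4,170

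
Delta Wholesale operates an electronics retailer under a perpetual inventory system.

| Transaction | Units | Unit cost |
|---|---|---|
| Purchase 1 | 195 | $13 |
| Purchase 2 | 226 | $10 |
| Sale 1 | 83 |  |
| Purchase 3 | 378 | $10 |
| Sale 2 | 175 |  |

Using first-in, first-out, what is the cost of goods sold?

COGS = $3,165

Sale 1 (83) [FIFO — oldest first]: 83 @ $13 = $1,079
Sale 2 (175) [FIFO — oldest first]: 112 @ $13 + 63 @ $10 = $2,086
Total COGS = $1,079 + $2,086 = $3,165
Ending inventory: 163 @ $10 + 378 @ $10 = $5,410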